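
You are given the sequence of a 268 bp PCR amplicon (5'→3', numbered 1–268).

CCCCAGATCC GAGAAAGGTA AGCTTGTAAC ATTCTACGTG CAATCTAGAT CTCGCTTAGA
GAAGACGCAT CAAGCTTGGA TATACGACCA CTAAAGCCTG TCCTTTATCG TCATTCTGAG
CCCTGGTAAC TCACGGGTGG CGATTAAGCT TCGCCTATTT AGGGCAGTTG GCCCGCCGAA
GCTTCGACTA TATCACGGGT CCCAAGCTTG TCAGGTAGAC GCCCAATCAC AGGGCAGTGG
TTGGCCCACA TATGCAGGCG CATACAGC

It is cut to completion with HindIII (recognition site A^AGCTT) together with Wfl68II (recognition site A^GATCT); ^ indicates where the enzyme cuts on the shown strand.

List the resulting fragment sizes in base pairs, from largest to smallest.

HindIII sites (AAGCTT) start at positions 20, 72, 146, 179, 204.
HindIII cuts after the first base of each site, so after positions 20, 72, 146, 179, 204.
The Wfl68II site (AGATCT) starts at position 47.
Wfl68II cuts after the first base of each site, so after position 47.
Combined cut positions: 20, 47, 72, 146, 179, 204.
Linear molecule, 6 cuts → 7 fragments:
  1–20 → 20 bp
  21–47 → 27 bp
  48–72 → 25 bp
  73–146 → 74 bp
  147–179 → 33 bp
  180–204 → 25 bp
  205–268 → 64 bp
Sorted largest to smallest: 74, 64, 33, 27, 25, 25, 20 bp.

74, 64, 33, 27, 25, 25, 20 bp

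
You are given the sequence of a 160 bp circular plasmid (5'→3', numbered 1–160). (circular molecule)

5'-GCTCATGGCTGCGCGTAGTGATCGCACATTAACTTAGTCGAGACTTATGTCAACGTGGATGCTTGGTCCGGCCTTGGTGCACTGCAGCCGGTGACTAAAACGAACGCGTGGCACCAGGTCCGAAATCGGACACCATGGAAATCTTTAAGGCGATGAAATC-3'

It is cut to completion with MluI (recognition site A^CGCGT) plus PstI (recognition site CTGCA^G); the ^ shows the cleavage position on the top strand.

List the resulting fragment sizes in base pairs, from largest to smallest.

The MluI site (ACGCGT) starts at position 104.
MluI cuts after the first base of each site, so after position 104.
The PstI site (CTGCAG) starts at position 82.
PstI cuts after base 5 of each site (before the last base), so after position 86.
Combined cut positions: 86, 104.
Circular molecule, 2 cuts → 2 fragments:
  87–104 → 18 bp
  105–160 then 1–86 → 56 + 86 = 142 bp
Sorted largest to smallest: 142, 18 bp.

142, 18 bp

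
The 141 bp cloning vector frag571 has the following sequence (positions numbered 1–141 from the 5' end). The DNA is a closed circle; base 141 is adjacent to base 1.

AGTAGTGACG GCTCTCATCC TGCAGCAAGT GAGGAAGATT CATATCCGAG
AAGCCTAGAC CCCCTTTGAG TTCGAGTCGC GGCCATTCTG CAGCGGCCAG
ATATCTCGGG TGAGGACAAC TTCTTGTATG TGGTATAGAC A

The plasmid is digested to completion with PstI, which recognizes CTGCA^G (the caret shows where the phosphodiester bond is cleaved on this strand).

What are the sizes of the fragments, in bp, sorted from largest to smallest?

PstI sites (CTGCAG) start at positions 20, 88.
PstI cuts after base 5 of each site (before the last base), so after positions 24, 92.
Circular molecule, 2 cuts → 2 fragments:
  25–92 → 68 bp
  93–141 then 1–24 → 49 + 24 = 73 bp
Sorted largest to smallest: 73, 68 bp.

73, 68 bp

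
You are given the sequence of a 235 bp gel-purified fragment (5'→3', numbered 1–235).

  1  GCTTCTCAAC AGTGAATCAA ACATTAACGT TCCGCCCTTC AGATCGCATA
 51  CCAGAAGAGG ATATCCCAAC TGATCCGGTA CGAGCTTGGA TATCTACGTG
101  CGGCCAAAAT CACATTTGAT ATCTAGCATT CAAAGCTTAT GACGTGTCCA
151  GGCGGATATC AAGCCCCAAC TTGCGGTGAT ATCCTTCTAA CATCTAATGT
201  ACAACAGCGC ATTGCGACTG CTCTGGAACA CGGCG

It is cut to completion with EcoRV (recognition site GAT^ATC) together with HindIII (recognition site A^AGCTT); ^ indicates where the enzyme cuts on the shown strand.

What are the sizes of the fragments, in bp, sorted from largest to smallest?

62, 55, 29, 29, 24, 23, 13 bp

EcoRV sites (GATATC) start at positions 60, 89, 118, 155, 178.
EcoRV cuts after base 3 of each site, so after positions 62, 91, 120, 157, 180.
The HindIII site (AAGCTT) starts at position 133.
HindIII cuts after the first base of each site, so after position 133.
Combined cut positions: 62, 91, 120, 133, 157, 180.
Linear molecule, 6 cuts → 7 fragments:
  1–62 → 62 bp
  63–91 → 29 bp
  92–120 → 29 bp
  121–133 → 13 bp
  134–157 → 24 bp
  158–180 → 23 bp
  181–235 → 55 bp
Sorted largest to smallest: 62, 55, 29, 29, 24, 23, 13 bp.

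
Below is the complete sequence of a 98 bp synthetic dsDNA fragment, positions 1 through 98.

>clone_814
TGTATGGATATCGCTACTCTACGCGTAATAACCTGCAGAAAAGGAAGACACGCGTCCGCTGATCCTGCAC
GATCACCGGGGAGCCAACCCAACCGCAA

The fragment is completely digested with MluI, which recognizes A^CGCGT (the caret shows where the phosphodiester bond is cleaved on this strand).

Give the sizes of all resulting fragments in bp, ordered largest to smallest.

MluI sites (ACGCGT) start at positions 21, 50.
MluI cuts after the first base of each site, so after positions 21, 50.
Linear molecule, 2 cuts → 3 fragments:
  1–21 → 21 bp
  22–50 → 29 bp
  51–98 → 48 bp
Sorted largest to smallest: 48, 29, 21 bp.

48, 29, 21 bp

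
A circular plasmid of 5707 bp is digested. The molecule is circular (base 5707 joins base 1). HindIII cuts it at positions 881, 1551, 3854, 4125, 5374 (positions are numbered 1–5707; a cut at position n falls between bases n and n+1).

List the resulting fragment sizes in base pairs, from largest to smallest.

Circular molecule, 5 cuts → 5 fragments:
  1551 − 881 = 670 bp
  3854 − 1551 = 2303 bp
  4125 − 3854 = 271 bp
  5374 − 4125 = 1249 bp
  wrap: 5707 − 5374 + 881 = 1214 bp
Sorted largest to smallest: 2303, 1249, 1214, 670, 271 bp.

2303, 1249, 1214, 670, 271 bp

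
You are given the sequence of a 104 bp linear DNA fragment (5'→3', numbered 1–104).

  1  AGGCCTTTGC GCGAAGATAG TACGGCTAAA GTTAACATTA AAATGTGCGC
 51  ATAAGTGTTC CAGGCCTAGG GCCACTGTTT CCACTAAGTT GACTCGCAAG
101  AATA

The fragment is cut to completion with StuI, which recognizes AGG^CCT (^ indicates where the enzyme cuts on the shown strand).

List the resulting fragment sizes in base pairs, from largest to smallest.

61, 40, 3 bp

StuI sites (AGGCCT) start at positions 1, 62.
StuI cuts after base 3 of each site, so after positions 3, 64.
Linear molecule, 2 cuts → 3 fragments:
  1–3 → 3 bp
  4–64 → 61 bp
  65–104 → 40 bp
Sorted largest to smallest: 61, 40, 3 bp.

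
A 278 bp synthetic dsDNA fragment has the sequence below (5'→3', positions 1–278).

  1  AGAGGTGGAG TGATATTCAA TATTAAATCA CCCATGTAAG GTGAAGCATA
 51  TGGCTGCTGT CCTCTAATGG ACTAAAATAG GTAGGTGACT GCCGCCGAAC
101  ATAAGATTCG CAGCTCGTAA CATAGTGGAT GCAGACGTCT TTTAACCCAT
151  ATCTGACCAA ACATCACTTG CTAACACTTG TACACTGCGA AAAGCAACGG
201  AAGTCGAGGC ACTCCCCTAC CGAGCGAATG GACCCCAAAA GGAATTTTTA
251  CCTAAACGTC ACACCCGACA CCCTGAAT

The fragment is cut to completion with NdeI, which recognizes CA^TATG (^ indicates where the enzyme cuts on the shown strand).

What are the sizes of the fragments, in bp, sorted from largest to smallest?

230, 48 bp

The NdeI site (CATATG) starts at position 47.
NdeI cuts after base 2 of each site, so after position 48.
Linear molecule, 1 cut → 2 fragments:
  1–48 → 48 bp
  49–278 → 230 bp
Sorted largest to smallest: 230, 48 bp.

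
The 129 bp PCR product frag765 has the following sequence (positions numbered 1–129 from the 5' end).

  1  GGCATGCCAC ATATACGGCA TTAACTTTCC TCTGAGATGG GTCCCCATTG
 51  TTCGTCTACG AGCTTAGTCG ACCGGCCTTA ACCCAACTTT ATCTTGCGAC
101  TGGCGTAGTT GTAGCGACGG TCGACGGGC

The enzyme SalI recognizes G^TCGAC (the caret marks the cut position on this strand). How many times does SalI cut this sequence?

GTCGAC occurs starting at positions 67, 120.
SalI cuts at 2 sites.

2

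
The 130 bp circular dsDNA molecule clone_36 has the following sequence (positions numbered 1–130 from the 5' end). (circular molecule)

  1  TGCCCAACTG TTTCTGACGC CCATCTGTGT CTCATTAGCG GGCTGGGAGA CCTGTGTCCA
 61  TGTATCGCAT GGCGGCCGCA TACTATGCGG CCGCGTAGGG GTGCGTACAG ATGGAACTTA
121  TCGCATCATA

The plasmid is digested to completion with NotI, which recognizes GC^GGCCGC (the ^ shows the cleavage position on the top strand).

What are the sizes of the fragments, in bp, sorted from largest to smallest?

NotI sites (GCGGCCGC) start at positions 72, 87.
NotI cuts after base 2 of each site, so after positions 73, 88.
Circular molecule, 2 cuts → 2 fragments:
  74–88 → 15 bp
  89–130 then 1–73 → 42 + 73 = 115 bp
Sorted largest to smallest: 115, 15 bp.

115, 15 bp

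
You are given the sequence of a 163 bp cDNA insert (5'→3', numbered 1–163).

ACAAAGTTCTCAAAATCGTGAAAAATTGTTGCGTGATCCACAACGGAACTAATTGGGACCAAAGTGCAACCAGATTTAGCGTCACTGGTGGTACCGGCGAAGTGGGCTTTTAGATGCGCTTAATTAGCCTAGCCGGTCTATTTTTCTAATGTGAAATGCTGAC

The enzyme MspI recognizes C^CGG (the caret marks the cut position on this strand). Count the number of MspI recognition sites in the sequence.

2

CCGG occurs starting at positions 94, 133.
MspI cuts at 2 sites.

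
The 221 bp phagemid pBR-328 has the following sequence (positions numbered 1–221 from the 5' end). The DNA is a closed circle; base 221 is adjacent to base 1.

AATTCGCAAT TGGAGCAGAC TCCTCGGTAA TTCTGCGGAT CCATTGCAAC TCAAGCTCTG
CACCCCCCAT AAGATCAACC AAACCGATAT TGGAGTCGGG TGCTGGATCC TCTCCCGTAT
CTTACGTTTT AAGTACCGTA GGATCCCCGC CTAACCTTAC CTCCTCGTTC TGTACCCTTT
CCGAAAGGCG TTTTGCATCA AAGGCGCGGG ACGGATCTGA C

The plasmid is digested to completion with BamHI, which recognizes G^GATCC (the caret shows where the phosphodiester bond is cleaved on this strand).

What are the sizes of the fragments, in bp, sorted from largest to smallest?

117, 68, 36 bp

BamHI sites (GGATCC) start at positions 37, 105, 141.
BamHI cuts after the first base of each site, so after positions 37, 105, 141.
Circular molecule, 3 cuts → 3 fragments:
  38–105 → 68 bp
  106–141 → 36 bp
  142–221 then 1–37 → 80 + 37 = 117 bp
Sorted largest to smallest: 117, 68, 36 bp.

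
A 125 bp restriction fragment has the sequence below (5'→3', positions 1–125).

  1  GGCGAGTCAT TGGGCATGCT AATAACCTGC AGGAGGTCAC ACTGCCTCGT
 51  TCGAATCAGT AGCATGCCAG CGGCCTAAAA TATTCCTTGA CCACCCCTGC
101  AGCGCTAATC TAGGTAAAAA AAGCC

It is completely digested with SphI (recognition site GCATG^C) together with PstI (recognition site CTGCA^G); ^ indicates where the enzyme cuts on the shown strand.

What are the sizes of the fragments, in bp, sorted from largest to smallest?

SphI sites (GCATGC) start at positions 14, 62.
SphI cuts after base 5 of each site (before the last base), so after positions 18, 66.
PstI sites (CTGCAG) start at positions 27, 97.
PstI cuts after base 5 of each site (before the last base), so after positions 31, 101.
Combined cut positions: 18, 31, 66, 101.
Linear molecule, 4 cuts → 5 fragments:
  1–18 → 18 bp
  19–31 → 13 bp
  32–66 → 35 bp
  67–101 → 35 bp
  102–125 → 24 bp
Sorted largest to smallest: 35, 35, 24, 18, 13 bp.

35, 35, 24, 18, 13 bp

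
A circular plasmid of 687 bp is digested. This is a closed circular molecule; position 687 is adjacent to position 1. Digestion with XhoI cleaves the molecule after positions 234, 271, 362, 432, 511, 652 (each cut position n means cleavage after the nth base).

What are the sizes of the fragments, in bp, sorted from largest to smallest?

Circular molecule, 6 cuts → 6 fragments:
  271 − 234 = 37 bp
  362 − 271 = 91 bp
  432 − 362 = 70 bp
  511 − 432 = 79 bp
  652 − 511 = 141 bp
  wrap: 687 − 652 + 234 = 269 bp
Sorted largest to smallest: 269, 141, 91, 79, 70, 37 bp.

269, 141, 91, 79, 70, 37 bp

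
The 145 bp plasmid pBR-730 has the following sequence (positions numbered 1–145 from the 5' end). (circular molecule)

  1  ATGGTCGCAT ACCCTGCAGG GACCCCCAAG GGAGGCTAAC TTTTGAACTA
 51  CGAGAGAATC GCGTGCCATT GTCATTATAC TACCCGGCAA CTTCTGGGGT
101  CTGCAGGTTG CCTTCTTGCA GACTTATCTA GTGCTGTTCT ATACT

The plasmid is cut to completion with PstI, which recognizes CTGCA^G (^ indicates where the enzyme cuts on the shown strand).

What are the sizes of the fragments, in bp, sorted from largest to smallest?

87, 58 bp

PstI sites (CTGCAG) start at positions 14, 101.
PstI cuts after base 5 of each site (before the last base), so after positions 18, 105.
Circular molecule, 2 cuts → 2 fragments:
  19–105 → 87 bp
  106–145 then 1–18 → 40 + 18 = 58 bp
Sorted largest to smallest: 87, 58 bp.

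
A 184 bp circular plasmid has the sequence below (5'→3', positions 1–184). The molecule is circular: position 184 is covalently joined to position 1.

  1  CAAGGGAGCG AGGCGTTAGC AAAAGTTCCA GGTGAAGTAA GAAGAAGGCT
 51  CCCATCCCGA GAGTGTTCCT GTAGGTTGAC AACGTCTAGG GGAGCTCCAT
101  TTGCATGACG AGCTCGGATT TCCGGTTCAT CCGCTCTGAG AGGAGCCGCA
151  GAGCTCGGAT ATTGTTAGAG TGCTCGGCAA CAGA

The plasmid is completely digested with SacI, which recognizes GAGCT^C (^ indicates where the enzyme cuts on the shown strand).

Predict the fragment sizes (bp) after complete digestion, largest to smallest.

SacI sites (GAGCTC) start at positions 92, 110, 151.
SacI cuts after base 5 of each site (before the last base), so after positions 96, 114, 155.
Circular molecule, 3 cuts → 3 fragments:
  97–114 → 18 bp
  115–155 → 41 bp
  156–184 then 1–96 → 29 + 96 = 125 bp
Sorted largest to smallest: 125, 41, 18 bp.

125, 41, 18 bp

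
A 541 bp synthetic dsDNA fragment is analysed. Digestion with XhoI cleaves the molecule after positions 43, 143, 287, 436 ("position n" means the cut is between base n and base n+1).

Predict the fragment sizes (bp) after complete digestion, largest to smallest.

Linear molecule, 4 cuts → 5 fragments:
  43 − 0 = 43 bp
  143 − 43 = 100 bp
  287 − 143 = 144 bp
  436 − 287 = 149 bp
  541 − 436 = 105 bp
Sorted largest to smallest: 149, 144, 105, 100, 43 bp.

149, 144, 105, 100, 43 bp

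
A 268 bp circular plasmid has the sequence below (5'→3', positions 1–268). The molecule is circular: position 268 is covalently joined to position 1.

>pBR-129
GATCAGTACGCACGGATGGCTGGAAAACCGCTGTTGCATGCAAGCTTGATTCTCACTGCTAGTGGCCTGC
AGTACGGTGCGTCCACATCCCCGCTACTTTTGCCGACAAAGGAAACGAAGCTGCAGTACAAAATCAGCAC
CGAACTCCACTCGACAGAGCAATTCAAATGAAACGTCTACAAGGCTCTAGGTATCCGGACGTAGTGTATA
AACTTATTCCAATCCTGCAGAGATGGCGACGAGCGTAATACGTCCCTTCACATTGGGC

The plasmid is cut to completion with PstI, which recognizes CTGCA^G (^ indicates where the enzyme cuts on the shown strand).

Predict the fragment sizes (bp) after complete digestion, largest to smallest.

PstI sites (CTGCAG) start at positions 67, 121, 225.
PstI cuts after base 5 of each site (before the last base), so after positions 71, 125, 229.
Circular molecule, 3 cuts → 3 fragments:
  72–125 → 54 bp
  126–229 → 104 bp
  230–268 then 1–71 → 39 + 71 = 110 bp
Sorted largest to smallest: 110, 104, 54 bp.

110, 104, 54 bp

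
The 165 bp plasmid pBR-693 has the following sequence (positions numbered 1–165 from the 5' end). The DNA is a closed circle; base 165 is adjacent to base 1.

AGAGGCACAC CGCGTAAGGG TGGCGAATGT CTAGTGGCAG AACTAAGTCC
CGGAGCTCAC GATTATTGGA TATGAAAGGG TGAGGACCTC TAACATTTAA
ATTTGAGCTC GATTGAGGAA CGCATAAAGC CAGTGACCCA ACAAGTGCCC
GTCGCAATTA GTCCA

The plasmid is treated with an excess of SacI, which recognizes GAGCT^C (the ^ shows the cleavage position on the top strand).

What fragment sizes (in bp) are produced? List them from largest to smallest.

SacI sites (GAGCTC) start at positions 53, 105.
SacI cuts after base 5 of each site (before the last base), so after positions 57, 109.
Circular molecule, 2 cuts → 2 fragments:
  58–109 → 52 bp
  110–165 then 1–57 → 56 + 57 = 113 bp
Sorted largest to smallest: 113, 52 bp.

113, 52 bp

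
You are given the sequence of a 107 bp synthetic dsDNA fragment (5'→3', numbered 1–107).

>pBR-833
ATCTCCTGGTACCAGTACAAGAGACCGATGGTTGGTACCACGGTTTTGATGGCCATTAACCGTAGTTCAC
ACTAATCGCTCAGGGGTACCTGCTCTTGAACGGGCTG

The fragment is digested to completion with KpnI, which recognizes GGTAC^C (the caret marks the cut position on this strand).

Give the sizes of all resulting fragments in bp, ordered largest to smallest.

51, 26, 18, 12 bp

KpnI sites (GGTACC) start at positions 8, 34, 85.
KpnI cuts after base 5 of each site (before the last base), so after positions 12, 38, 89.
Linear molecule, 3 cuts → 4 fragments:
  1–12 → 12 bp
  13–38 → 26 bp
  39–89 → 51 bp
  90–107 → 18 bp
Sorted largest to smallest: 51, 26, 18, 12 bp.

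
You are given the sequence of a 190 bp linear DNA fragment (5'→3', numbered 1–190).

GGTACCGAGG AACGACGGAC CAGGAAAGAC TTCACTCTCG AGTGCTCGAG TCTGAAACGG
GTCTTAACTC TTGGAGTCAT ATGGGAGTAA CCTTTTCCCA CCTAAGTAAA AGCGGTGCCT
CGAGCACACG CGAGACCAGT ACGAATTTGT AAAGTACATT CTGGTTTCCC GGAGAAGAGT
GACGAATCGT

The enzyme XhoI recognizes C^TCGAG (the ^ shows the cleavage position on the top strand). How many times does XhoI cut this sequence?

3

CTCGAG occurs starting at positions 37, 45, 119.
XhoI cuts at 3 sites.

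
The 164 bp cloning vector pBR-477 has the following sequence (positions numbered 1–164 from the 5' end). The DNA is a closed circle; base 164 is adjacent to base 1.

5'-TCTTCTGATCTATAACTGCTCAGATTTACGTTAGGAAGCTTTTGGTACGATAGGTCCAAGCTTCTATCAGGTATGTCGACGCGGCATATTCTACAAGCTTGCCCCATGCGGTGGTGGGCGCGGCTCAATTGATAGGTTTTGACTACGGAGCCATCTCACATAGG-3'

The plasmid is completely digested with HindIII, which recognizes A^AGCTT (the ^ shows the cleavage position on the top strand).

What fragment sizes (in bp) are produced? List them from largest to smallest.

105, 37, 22 bp

HindIII sites (AAGCTT) start at positions 36, 58, 95.
HindIII cuts after the first base of each site, so after positions 36, 58, 95.
Circular molecule, 3 cuts → 3 fragments:
  37–58 → 22 bp
  59–95 → 37 bp
  96–164 then 1–36 → 69 + 36 = 105 bp
Sorted largest to smallest: 105, 37, 22 bp.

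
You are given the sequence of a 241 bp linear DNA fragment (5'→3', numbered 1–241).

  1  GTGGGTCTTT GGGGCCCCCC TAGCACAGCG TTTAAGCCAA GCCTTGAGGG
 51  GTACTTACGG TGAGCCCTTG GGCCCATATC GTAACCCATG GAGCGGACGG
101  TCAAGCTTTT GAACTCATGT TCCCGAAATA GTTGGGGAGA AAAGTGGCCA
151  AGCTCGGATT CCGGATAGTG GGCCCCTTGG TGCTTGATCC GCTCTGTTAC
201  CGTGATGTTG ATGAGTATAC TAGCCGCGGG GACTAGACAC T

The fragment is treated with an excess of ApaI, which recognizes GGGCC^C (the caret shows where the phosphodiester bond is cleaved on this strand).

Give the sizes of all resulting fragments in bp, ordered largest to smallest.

ApaI sites (GGGCCC) start at positions 12, 70, 170.
ApaI cuts after base 5 of each site (before the last base), so after positions 16, 74, 174.
Linear molecule, 3 cuts → 4 fragments:
  1–16 → 16 bp
  17–74 → 58 bp
  75–174 → 100 bp
  175–241 → 67 bp
Sorted largest to smallest: 100, 67, 58, 16 bp.

100, 67, 58, 16 bp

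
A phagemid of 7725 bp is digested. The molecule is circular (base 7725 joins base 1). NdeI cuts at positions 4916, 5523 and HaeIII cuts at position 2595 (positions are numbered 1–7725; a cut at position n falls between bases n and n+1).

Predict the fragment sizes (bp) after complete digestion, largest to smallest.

Combined cut positions (sorted): 2595, 4916, 5523.
Circular molecule, 3 cuts → 3 fragments:
  4916 − 2595 = 2321 bp
  5523 − 4916 = 607 bp
  wrap: 7725 − 5523 + 2595 = 4797 bp
Sorted largest to smallest: 4797, 2321, 607 bp.

4797, 2321, 607 bp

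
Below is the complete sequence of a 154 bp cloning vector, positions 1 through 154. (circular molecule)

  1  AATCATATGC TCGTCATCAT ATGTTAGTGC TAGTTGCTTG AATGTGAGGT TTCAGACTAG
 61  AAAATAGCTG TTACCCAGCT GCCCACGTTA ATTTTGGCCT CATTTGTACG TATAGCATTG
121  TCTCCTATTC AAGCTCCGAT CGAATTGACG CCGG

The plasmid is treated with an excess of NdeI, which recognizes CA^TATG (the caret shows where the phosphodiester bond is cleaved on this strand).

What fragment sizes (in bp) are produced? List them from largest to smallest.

140, 14 bp

NdeI sites (CATATG) start at positions 4, 18.
NdeI cuts after base 2 of each site, so after positions 5, 19.
Circular molecule, 2 cuts → 2 fragments:
  6–19 → 14 bp
  20–154 then 1–5 → 135 + 5 = 140 bp
Sorted largest to smallest: 140, 14 bp.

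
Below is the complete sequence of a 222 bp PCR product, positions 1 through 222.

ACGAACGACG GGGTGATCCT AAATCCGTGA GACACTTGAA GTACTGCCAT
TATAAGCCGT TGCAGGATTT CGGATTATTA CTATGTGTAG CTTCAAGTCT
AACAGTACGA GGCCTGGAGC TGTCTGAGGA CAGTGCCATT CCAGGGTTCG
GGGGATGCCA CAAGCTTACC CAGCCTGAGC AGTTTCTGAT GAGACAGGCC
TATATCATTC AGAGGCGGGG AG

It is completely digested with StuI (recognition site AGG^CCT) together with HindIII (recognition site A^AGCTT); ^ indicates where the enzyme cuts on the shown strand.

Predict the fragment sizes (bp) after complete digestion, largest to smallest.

112, 50, 36, 24 bp

StuI sites (AGGCCT) start at positions 110, 196.
StuI cuts after base 3 of each site, so after positions 112, 198.
The HindIII site (AAGCTT) starts at position 162.
HindIII cuts after the first base of each site, so after position 162.
Combined cut positions: 112, 162, 198.
Linear molecule, 3 cuts → 4 fragments:
  1–112 → 112 bp
  113–162 → 50 bp
  163–198 → 36 bp
  199–222 → 24 bp
Sorted largest to smallest: 112, 50, 36, 24 bp.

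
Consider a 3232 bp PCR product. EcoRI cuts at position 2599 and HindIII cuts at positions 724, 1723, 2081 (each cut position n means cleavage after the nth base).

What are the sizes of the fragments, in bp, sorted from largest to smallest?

Combined cut positions (sorted): 724, 1723, 2081, 2599.
Linear molecule, 4 cuts → 5 fragments:
  724 − 0 = 724 bp
  1723 − 724 = 999 bp
  2081 − 1723 = 358 bp
  2599 − 2081 = 518 bp
  3232 − 2599 = 633 bp
Sorted largest to smallest: 999, 724, 633, 518, 358 bp.

999, 724, 633, 518, 358 bp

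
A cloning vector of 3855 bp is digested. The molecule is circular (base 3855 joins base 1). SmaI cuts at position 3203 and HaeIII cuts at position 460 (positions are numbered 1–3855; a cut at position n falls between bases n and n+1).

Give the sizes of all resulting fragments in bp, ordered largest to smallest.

2743, 1112 bp

Combined cut positions (sorted): 460, 3203.
Circular molecule, 2 cuts → 2 fragments:
  3203 − 460 = 2743 bp
  wrap: 3855 − 3203 + 460 = 1112 bp
Sorted largest to smallest: 2743, 1112 bp.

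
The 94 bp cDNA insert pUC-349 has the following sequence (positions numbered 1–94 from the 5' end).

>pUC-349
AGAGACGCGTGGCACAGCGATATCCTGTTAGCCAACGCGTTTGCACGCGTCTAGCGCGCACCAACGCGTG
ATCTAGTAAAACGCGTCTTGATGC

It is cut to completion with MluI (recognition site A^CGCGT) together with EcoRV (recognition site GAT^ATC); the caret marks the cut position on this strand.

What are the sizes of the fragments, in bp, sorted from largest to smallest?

MluI sites (ACGCGT) start at positions 5, 35, 45, 64, 81.
MluI cuts after the first base of each site, so after positions 5, 35, 45, 64, 81.
The EcoRV site (GATATC) starts at position 19.
EcoRV cuts after base 3 of each site, so after position 21.
Combined cut positions: 5, 21, 35, 45, 64, 81.
Linear molecule, 6 cuts → 7 fragments:
  1–5 → 5 bp
  6–21 → 16 bp
  22–35 → 14 bp
  36–45 → 10 bp
  46–64 → 19 bp
  65–81 → 17 bp
  82–94 → 13 bp
Sorted largest to smallest: 19, 17, 16, 14, 13, 10, 5 bp.

19, 17, 16, 14, 13, 10, 5 bp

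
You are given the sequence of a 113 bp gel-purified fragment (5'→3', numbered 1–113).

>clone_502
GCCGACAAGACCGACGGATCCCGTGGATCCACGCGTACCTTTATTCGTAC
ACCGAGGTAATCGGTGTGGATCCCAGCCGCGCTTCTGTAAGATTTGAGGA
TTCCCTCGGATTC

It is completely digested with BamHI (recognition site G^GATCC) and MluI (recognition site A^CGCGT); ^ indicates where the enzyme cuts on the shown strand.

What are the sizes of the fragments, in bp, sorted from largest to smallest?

BamHI sites (GGATCC) start at positions 16, 25, 68.
BamHI cuts after the first base of each site, so after positions 16, 25, 68.
The MluI site (ACGCGT) starts at position 31.
MluI cuts after the first base of each site, so after position 31.
Combined cut positions: 16, 25, 31, 68.
Linear molecule, 4 cuts → 5 fragments:
  1–16 → 16 bp
  17–25 → 9 bp
  26–31 → 6 bp
  32–68 → 37 bp
  69–113 → 45 bp
Sorted largest to smallest: 45, 37, 16, 9, 6 bp.

45, 37, 16, 9, 6 bp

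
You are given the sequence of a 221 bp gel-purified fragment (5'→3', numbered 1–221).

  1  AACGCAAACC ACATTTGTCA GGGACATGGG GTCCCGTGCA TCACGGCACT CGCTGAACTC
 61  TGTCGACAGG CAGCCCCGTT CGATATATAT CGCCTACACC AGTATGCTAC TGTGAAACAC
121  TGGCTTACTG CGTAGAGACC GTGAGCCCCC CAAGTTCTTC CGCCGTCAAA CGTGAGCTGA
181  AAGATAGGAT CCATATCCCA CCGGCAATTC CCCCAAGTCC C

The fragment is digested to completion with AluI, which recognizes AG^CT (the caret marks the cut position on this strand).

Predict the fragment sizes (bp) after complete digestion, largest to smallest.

The AluI site (AGCT) starts at position 175.
AluI cuts after base 2 of each site, so after position 176.
Linear molecule, 1 cut → 2 fragments:
  1–176 → 176 bp
  177–221 → 45 bp
Sorted largest to smallest: 176, 45 bp.

176, 45 bp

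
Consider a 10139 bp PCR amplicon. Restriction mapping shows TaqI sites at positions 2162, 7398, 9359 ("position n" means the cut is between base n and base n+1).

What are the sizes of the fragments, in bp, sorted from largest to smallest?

Linear molecule, 3 cuts → 4 fragments:
  2162 − 0 = 2162 bp
  7398 − 2162 = 5236 bp
  9359 − 7398 = 1961 bp
  10139 − 9359 = 780 bp
Sorted largest to smallest: 5236, 2162, 1961, 780 bp.

5236, 2162, 1961, 780 bp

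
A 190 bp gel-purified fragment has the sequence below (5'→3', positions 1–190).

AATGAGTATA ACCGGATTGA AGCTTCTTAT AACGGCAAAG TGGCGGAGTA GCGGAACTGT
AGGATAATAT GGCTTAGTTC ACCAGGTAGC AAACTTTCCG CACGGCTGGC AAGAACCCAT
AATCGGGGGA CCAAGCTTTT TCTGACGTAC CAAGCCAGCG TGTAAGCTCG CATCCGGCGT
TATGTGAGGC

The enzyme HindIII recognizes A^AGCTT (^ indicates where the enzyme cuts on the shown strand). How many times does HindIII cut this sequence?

2

AAGCTT occurs starting at positions 20, 133.
HindIII cuts at 2 sites.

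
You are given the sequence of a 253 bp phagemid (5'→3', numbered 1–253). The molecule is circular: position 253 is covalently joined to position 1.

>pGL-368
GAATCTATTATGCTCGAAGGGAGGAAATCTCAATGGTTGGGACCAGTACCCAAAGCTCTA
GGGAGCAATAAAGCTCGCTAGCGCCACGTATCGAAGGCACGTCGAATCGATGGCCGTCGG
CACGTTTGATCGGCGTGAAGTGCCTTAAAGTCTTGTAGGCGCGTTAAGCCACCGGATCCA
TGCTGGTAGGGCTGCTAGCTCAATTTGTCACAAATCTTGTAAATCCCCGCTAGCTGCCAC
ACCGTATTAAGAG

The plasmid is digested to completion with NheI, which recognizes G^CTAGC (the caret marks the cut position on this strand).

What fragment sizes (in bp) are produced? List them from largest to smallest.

NheI sites (GCTAGC) start at positions 77, 194, 229.
NheI cuts after the first base of each site, so after positions 77, 194, 229.
Circular molecule, 3 cuts → 3 fragments:
  78–194 → 117 bp
  195–229 → 35 bp
  230–253 then 1–77 → 24 + 77 = 101 bp
Sorted largest to smallest: 117, 101, 35 bp.

117, 101, 35 bp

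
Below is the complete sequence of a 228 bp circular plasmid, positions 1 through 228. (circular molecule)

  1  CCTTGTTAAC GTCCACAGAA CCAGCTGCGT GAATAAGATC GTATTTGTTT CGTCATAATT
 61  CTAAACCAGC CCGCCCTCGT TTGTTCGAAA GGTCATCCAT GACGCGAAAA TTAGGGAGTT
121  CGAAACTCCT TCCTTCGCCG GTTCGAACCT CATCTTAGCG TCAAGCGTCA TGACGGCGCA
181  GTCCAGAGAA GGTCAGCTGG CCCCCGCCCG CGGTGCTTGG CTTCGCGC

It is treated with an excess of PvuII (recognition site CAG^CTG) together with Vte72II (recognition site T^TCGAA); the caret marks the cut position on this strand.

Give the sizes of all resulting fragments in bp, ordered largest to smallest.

60, 56, 54, 35, 23 bp

PvuII sites (CAGCTG) start at positions 22, 194.
PvuII cuts after base 3 of each site, so after positions 24, 196.
Vte72II sites (TTCGAA) start at positions 84, 119, 142.
Vte72II cuts after the first base of each site, so after positions 84, 119, 142.
Combined cut positions: 24, 84, 119, 142, 196.
Circular molecule, 5 cuts → 5 fragments:
  25–84 → 60 bp
  85–119 → 35 bp
  120–142 → 23 bp
  143–196 → 54 bp
  197–228 then 1–24 → 32 + 24 = 56 bp
Sorted largest to smallest: 60, 56, 54, 35, 23 bp.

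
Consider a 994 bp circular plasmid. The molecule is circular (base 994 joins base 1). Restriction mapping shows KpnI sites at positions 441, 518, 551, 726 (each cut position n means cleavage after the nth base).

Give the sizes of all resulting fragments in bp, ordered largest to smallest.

Circular molecule, 4 cuts → 4 fragments:
  518 − 441 = 77 bp
  551 − 518 = 33 bp
  726 − 551 = 175 bp
  wrap: 994 − 726 + 441 = 709 bp
Sorted largest to smallest: 709, 175, 77, 33 bp.

709, 175, 77, 33 bp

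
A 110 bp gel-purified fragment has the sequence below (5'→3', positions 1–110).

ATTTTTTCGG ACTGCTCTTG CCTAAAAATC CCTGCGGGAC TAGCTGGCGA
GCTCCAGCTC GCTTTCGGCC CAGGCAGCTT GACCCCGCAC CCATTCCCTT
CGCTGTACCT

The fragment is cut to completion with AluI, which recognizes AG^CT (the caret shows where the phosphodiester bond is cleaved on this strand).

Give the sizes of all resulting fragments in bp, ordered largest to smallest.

AluI sites (AGCT) start at positions 42, 50, 56, 76.
AluI cuts after base 2 of each site, so after positions 43, 51, 57, 77.
Linear molecule, 4 cuts → 5 fragments:
  1–43 → 43 bp
  44–51 → 8 bp
  52–57 → 6 bp
  58–77 → 20 bp
  78–110 → 33 bp
Sorted largest to smallest: 43, 33, 20, 8, 6 bp.

43, 33, 20, 8, 6 bp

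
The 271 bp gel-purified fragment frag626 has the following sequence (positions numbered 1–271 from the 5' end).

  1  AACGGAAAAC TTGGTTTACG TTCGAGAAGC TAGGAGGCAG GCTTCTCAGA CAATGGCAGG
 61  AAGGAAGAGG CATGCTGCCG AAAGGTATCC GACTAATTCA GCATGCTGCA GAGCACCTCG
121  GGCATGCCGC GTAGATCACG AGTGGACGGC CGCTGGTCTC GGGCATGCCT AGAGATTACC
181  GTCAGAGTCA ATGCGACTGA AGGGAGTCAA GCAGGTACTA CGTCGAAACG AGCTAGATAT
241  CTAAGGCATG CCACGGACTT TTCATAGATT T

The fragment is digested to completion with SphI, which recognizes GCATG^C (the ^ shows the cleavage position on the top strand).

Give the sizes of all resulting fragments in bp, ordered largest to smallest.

83, 74, 41, 31, 21, 21 bp

SphI sites (GCATGC) start at positions 70, 101, 122, 163, 246.
SphI cuts after base 5 of each site (before the last base), so after positions 74, 105, 126, 167, 250.
Linear molecule, 5 cuts → 6 fragments:
  1–74 → 74 bp
  75–105 → 31 bp
  106–126 → 21 bp
  127–167 → 41 bp
  168–250 → 83 bp
  251–271 → 21 bp
Sorted largest to smallest: 83, 74, 41, 31, 21, 21 bp.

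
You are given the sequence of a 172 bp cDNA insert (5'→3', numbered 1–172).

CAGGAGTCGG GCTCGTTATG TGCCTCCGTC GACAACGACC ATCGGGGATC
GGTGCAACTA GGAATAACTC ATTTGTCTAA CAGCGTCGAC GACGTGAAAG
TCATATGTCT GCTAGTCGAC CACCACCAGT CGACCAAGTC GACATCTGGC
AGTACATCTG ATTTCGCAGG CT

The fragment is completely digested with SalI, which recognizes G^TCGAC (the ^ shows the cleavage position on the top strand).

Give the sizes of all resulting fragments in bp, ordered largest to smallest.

SalI sites (GTCGAC) start at positions 28, 85, 115, 129, 138.
SalI cuts after the first base of each site, so after positions 28, 85, 115, 129, 138.
Linear molecule, 5 cuts → 6 fragments:
  1–28 → 28 bp
  29–85 → 57 bp
  86–115 → 30 bp
  116–129 → 14 bp
  130–138 → 9 bp
  139–172 → 34 bp
Sorted largest to smallest: 57, 34, 30, 28, 14, 9 bp.

57, 34, 30, 28, 14, 9 bp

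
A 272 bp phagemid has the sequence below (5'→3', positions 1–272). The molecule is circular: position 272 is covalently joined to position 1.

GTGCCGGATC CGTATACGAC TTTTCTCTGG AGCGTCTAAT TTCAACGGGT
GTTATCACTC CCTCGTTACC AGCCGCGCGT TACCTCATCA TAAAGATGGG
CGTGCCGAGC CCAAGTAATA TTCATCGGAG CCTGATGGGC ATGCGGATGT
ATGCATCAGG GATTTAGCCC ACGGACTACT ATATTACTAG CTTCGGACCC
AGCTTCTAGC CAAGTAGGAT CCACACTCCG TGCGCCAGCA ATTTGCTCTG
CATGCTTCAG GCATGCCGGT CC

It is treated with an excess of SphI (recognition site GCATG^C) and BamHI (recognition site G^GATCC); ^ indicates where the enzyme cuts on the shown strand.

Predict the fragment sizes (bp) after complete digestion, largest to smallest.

SphI sites (GCATGC) start at positions 139, 250, 261.
SphI cuts after base 5 of each site (before the last base), so after positions 143, 254, 265.
BamHI sites (GGATCC) start at positions 6, 217.
BamHI cuts after the first base of each site, so after positions 6, 217.
Combined cut positions: 6, 143, 217, 254, 265.
Circular molecule, 5 cuts → 5 fragments:
  7–143 → 137 bp
  144–217 → 74 bp
  218–254 → 37 bp
  255–265 → 11 bp
  266–272 then 1–6 → 7 + 6 = 13 bp
Sorted largest to smallest: 137, 74, 37, 13, 11 bp.

137, 74, 37, 13, 11 bp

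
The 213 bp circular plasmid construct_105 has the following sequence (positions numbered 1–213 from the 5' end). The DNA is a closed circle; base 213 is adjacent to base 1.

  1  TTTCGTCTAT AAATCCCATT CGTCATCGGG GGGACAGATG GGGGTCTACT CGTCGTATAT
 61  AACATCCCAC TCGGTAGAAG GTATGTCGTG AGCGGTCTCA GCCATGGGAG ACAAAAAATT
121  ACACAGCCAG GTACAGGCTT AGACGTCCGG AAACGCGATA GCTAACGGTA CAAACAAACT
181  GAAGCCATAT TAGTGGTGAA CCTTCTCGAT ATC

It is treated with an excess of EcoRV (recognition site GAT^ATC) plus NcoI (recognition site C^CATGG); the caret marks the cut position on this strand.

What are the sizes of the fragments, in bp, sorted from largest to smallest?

108, 105 bp

The EcoRV site (GATATC) starts at position 208.
EcoRV cuts after base 3 of each site, so after position 210.
The NcoI site (CCATGG) starts at position 102.
NcoI cuts after the first base of each site, so after position 102.
Combined cut positions: 102, 210.
Circular molecule, 2 cuts → 2 fragments:
  103–210 → 108 bp
  211–213 then 1–102 → 3 + 102 = 105 bp
Sorted largest to smallest: 108, 105 bp.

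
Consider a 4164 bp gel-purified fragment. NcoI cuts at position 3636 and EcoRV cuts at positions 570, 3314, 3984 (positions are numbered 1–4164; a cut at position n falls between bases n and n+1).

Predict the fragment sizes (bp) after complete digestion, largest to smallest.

Combined cut positions (sorted): 570, 3314, 3636, 3984.
Linear molecule, 4 cuts → 5 fragments:
  570 − 0 = 570 bp
  3314 − 570 = 2744 bp
  3636 − 3314 = 322 bp
  3984 − 3636 = 348 bp
  4164 − 3984 = 180 bp
Sorted largest to smallest: 2744, 570, 348, 322, 180 bp.

2744, 570, 348, 322, 180 bp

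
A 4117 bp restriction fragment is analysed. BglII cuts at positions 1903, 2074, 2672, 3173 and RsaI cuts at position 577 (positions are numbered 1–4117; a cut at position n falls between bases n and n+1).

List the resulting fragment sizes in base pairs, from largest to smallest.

1326, 944, 598, 577, 501, 171 bp

Combined cut positions (sorted): 577, 1903, 2074, 2672, 3173.
Linear molecule, 5 cuts → 6 fragments:
  577 − 0 = 577 bp
  1903 − 577 = 1326 bp
  2074 − 1903 = 171 bp
  2672 − 2074 = 598 bp
  3173 − 2672 = 501 bp
  4117 − 3173 = 944 bp
Sorted largest to smallest: 1326, 944, 598, 577, 501, 171 bp.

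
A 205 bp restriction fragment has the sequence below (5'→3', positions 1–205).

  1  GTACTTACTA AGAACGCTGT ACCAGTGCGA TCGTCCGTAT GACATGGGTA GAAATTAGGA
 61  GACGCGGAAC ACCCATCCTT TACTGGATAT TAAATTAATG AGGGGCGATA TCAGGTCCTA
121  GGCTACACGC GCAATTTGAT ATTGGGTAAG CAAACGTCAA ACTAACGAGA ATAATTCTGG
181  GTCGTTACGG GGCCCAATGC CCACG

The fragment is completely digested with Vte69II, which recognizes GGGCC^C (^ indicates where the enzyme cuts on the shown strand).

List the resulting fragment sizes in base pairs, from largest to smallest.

The Vte69II site (GGGCCC) starts at position 190.
Vte69II cuts after base 5 of each site (before the last base), so after position 194.
Linear molecule, 1 cut → 2 fragments:
  1–194 → 194 bp
  195–205 → 11 bp
Sorted largest to smallest: 194, 11 bp.

194, 11 bp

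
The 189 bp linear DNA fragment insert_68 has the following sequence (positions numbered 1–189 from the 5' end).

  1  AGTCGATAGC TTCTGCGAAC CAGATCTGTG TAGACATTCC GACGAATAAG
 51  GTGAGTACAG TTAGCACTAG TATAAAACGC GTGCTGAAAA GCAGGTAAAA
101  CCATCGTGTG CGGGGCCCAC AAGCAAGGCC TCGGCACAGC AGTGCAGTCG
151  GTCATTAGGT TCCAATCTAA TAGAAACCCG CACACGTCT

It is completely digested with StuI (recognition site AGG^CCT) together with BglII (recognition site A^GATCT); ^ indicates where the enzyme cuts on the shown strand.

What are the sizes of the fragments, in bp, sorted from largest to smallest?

106, 61, 22 bp

The StuI site (AGGCCT) starts at position 126.
StuI cuts after base 3 of each site, so after position 128.
The BglII site (AGATCT) starts at position 22.
BglII cuts after the first base of each site, so after position 22.
Combined cut positions: 22, 128.
Linear molecule, 2 cuts → 3 fragments:
  1–22 → 22 bp
  23–128 → 106 bp
  129–189 → 61 bp
Sorted largest to smallest: 106, 61, 22 bp.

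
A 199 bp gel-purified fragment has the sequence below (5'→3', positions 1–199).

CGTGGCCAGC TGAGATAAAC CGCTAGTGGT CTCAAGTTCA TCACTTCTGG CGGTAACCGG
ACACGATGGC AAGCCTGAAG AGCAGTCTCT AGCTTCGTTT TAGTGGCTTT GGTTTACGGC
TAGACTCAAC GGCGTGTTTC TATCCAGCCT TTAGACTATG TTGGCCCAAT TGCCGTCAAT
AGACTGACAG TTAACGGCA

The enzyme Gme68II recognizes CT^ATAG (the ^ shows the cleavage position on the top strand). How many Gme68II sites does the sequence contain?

No occurrence of CTATAG is present in the sequence.
Gme68II does not cut: 0 sites.

0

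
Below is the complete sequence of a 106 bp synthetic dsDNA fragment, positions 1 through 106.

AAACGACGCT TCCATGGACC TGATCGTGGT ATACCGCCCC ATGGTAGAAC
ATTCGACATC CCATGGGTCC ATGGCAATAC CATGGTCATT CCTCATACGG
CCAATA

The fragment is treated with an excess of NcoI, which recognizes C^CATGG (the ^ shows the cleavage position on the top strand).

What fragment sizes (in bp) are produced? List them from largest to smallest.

NcoI sites (CCATGG) start at positions 12, 39, 61, 69, 80.
NcoI cuts after the first base of each site, so after positions 12, 39, 61, 69, 80.
Linear molecule, 5 cuts → 6 fragments:
  1–12 → 12 bp
  13–39 → 27 bp
  40–61 → 22 bp
  62–69 → 8 bp
  70–80 → 11 bp
  81–106 → 26 bp
Sorted largest to smallest: 27, 26, 22, 12, 11, 8 bp.

27, 26, 22, 12, 11, 8 bp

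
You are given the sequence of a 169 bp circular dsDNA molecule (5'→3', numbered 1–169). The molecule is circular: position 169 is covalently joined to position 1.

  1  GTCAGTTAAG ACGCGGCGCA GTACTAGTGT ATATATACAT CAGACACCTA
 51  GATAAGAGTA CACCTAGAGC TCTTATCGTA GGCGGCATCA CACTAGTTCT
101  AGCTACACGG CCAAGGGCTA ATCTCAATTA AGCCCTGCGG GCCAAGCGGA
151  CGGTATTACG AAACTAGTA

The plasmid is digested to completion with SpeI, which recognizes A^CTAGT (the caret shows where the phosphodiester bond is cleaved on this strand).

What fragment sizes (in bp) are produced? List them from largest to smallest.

SpeI sites (ACTAGT) start at positions 23, 92, 163.
SpeI cuts after the first base of each site, so after positions 23, 92, 163.
Circular molecule, 3 cuts → 3 fragments:
  24–92 → 69 bp
  93–163 → 71 bp
  164–169 then 1–23 → 6 + 23 = 29 bp
Sorted largest to smallest: 71, 69, 29 bp.

71, 69, 29 bp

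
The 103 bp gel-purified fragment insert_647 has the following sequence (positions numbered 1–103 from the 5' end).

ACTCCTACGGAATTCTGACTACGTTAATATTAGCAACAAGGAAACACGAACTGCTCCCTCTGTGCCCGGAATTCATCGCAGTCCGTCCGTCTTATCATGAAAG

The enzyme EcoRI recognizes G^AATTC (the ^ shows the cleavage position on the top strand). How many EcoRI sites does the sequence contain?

2

GAATTC occurs starting at positions 10, 69.
EcoRI cuts at 2 sites.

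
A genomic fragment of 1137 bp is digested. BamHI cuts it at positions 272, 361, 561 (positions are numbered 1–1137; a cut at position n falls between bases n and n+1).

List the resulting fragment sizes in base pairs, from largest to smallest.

Linear molecule, 3 cuts → 4 fragments:
  272 − 0 = 272 bp
  361 − 272 = 89 bp
  561 − 361 = 200 bp
  1137 − 561 = 576 bp
Sorted largest to smallest: 576, 272, 200, 89 bp.

576, 272, 200, 89 bp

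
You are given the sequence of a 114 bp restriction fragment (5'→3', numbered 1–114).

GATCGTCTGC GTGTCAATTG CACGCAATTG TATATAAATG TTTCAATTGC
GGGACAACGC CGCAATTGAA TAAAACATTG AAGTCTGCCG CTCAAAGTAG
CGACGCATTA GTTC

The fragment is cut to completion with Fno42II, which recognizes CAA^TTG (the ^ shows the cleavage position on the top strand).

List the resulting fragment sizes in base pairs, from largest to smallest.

49, 19, 19, 17, 10 bp

Fno42II sites (CAATTG) start at positions 15, 25, 44, 63.
Fno42II cuts after base 3 of each site, so after positions 17, 27, 46, 65.
Linear molecule, 4 cuts → 5 fragments:
  1–17 → 17 bp
  18–27 → 10 bp
  28–46 → 19 bp
  47–65 → 19 bp
  66–114 → 49 bp
Sorted largest to smallest: 49, 19, 19, 17, 10 bp.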